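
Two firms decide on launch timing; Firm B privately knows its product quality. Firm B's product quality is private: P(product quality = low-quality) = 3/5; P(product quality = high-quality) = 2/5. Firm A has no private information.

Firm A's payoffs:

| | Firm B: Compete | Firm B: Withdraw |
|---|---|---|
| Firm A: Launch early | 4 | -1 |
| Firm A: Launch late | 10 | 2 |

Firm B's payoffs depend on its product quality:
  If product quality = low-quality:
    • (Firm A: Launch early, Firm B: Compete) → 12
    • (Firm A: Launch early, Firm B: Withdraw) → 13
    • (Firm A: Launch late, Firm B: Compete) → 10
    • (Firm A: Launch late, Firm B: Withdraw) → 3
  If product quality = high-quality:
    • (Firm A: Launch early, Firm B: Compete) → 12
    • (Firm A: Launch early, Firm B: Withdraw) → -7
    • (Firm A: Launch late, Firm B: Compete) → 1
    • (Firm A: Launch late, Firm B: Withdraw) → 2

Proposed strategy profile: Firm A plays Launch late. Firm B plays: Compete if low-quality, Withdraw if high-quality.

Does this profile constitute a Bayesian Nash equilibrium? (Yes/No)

A profile is a BNE iff every type of every player is best-responding given beliefs about the other side.
Firm A plays Launch late: E[Launch late] = 3/5·(10) + 2/5·(2) = 34/5; E[Launch early] = 2. Best-responding. ✓
Firm B (product quality low-quality), facing Launch late: Compete gives 10, Withdraw gives 3. Proposed Compete is best. ✓
Firm B (product quality high-quality), facing Launch late: Compete gives 1, Withdraw gives 2. Proposed Withdraw is best. ✓

Yes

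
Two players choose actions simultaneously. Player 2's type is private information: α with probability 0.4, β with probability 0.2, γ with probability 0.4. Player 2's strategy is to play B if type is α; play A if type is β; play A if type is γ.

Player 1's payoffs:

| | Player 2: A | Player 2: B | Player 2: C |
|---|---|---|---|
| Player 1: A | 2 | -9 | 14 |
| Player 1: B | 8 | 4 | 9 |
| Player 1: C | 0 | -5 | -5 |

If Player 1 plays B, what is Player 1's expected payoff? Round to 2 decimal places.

6.40

E[B] = 0.4·4 + 0.2·8 + 0.4·8 = 1.6 + 1.6 + 3.2 = 6.4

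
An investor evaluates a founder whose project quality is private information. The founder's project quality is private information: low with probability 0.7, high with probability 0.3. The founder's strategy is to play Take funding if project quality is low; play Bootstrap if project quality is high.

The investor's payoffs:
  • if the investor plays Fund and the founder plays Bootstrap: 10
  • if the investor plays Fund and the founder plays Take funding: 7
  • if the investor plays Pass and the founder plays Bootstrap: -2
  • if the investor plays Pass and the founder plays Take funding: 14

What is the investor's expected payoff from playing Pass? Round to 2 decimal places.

Take the expectation over the founder's project quality, weighting each type's action by its prior probability.
E[Pass] = 0.7·14 + 0.3·(-2) = 9.8 + (-0.6) = 9.2

9.20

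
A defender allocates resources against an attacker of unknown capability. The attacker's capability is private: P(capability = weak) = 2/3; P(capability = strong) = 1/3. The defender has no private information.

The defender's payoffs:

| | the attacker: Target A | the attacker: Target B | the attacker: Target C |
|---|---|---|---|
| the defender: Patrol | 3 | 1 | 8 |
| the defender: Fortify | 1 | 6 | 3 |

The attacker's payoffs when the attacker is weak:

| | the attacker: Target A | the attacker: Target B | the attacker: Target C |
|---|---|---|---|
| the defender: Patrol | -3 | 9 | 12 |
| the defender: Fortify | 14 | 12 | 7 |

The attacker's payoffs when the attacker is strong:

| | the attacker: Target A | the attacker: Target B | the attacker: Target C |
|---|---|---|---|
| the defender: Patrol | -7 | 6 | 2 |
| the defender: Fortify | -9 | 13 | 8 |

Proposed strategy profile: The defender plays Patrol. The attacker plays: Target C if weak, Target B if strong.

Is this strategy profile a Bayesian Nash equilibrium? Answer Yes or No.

Yes

The defender plays Patrol: E[Patrol] = 2/3·(8) + 1/3·(1) = 17/3; E[Fortify] = 4. Best-responding. ✓
The attacker (capability weak), facing Patrol: Target A gives -3, Target B gives 9, Target C gives 12. Proposed Target C is best. ✓
The attacker (capability strong), facing Patrol: Target A gives -7, Target B gives 6, Target C gives 2. Proposed Target B is best. ✓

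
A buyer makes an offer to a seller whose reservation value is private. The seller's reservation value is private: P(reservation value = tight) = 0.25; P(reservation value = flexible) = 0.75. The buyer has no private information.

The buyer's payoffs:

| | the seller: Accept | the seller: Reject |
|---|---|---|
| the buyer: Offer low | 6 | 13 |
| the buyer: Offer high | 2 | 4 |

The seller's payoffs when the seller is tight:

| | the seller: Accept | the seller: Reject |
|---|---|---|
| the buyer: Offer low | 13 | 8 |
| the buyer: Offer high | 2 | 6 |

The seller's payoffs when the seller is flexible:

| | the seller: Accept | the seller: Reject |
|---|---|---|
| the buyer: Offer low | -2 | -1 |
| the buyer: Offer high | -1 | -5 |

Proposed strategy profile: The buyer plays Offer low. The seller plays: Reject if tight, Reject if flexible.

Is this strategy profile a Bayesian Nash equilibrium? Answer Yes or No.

No

The buyer plays Offer low: E[Offer low] = 0.25·(13) + 0.75·(13) = 13; E[Offer high] = 4. Best-responding. ✓
The seller (reservation value tight), facing Offer low: Accept gives 13, Reject gives 8. Proposed Reject is not best — profitable deviation exists. ✗
The seller (reservation value flexible), facing Offer low: Accept gives -2, Reject gives -1. Proposed Reject is best. ✓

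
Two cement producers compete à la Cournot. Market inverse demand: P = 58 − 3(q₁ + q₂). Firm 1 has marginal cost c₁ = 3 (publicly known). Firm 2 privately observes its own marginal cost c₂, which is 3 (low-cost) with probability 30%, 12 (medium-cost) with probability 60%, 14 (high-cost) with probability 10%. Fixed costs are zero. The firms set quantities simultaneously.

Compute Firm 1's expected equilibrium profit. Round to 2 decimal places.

140.08

Type-c best response for Firm 2: q₂(c) = (58 − c)/6 − q₁/2.
Firm 1 maximizes expected profit; its first-order condition is 58 − 6q₁ − 3E[q₂] − 3 = 0.
Substituting E[q₂] and solving: E[c₂] = 9.5, so q₁ = (58 − 2·3 + 9.5)/9 = 6.83333.
E[P] = 58 − 3·(q₁ + E[q₂]) = 23.5; Firm 1's expected profit = (E[P] − 3)·q₁ = (23.5 − 3)·6.83333 = 140.083.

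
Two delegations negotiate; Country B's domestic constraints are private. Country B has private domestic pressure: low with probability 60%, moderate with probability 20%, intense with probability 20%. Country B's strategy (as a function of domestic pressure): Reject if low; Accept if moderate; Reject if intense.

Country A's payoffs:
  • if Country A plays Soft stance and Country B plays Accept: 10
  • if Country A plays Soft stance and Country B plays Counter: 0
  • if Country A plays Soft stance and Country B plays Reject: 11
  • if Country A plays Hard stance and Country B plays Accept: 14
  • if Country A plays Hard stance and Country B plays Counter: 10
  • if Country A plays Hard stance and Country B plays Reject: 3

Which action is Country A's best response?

Soft stance

E[Soft stance] = 0.6·(11) + 0.2·(10) + 0.2·(11) = 10.8
E[Hard stance] = 0.6·(3) + 0.2·(14) + 0.2·(3) = 5.2
Best response: Soft stance (10.8 is the largest).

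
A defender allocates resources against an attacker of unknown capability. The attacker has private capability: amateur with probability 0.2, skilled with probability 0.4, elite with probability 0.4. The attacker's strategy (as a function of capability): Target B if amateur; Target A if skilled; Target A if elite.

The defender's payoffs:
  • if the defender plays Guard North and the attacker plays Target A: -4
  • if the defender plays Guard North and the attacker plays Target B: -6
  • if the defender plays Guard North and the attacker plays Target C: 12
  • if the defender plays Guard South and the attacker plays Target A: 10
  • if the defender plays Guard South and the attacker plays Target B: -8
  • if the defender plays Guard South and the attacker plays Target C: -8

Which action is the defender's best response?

Guard South

Compute the defender's expected payoff for each action, taking the expectation over the attacker's type.
E[Guard North] = 0.2·(-6) + 0.4·(-4) + 0.4·(-4) = -4.4
E[Guard South] = 0.2·(-8) + 0.4·(10) + 0.4·(10) = 6.4
Best response: Guard South (6.4 is the largest).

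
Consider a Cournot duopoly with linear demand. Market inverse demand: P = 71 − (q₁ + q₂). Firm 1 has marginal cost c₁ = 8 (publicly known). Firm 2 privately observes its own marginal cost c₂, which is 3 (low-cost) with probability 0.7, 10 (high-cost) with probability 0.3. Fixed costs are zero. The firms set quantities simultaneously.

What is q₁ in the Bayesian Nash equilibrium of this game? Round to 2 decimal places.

Type-c best response for Firm 2: q₂(c) = (71 − c)/2 − q₁/2.
Firm 1 maximizes expected profit; its first-order condition is 71 − 2q₁ − E[q₂] − 8 = 0.
Substituting E[q₂] and solving: E[c₂] = 5.1, so q₁ = (71 − 2·8 + 5.1)/3 = 20.0333.

20.03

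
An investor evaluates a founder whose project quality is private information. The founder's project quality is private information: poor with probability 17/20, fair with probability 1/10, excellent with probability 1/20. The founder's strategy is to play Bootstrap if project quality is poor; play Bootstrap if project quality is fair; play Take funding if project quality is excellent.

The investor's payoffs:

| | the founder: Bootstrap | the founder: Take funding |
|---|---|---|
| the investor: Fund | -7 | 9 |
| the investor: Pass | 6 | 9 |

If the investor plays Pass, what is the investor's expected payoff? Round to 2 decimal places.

6.15

E[Pass] = 17/20·6 + 1/10·6 + 1/20·9 = 51/10 + 3/5 + 9/20 = 123/20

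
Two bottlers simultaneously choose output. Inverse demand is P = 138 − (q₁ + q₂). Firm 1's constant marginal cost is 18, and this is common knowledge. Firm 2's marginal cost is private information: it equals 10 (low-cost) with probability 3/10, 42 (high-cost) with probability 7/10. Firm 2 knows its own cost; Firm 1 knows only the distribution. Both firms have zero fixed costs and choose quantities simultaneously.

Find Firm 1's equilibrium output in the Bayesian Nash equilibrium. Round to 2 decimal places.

44.80

Type-c best response for Firm 2: q₂(c) = (138 − c)/2 − q₁/2.
Firm 1 maximizes expected profit; its first-order condition is 138 − 2q₁ − E[q₂] − 18 = 0.
Substituting E[q₂] and solving: E[c₂] = 32.4, so q₁ = (138 − 2·18 + 32.4)/3 = 44.8.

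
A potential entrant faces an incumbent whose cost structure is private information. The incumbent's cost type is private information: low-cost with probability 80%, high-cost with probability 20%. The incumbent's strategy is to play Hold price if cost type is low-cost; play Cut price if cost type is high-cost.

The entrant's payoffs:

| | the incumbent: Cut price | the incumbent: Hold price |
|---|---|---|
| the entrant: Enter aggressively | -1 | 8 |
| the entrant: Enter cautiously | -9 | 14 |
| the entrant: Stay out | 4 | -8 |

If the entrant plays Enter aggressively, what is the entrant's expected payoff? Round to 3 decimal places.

6.200

Take the expectation over the incumbent's cost type, weighting each type's action by its prior probability.
E[Enter aggressively] = 0.8·8 + 0.2·(-1) = 6.4 + (-0.2) = 6.2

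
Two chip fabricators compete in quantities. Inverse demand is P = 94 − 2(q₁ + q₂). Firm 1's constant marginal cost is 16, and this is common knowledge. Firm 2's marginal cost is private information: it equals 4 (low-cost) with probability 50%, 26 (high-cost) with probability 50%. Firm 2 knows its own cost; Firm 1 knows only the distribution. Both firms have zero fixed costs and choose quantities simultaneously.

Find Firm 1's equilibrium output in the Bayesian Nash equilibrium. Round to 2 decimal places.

12.83

Type-c best response for Firm 2: q₂(c) = (94 − c)/4 − q₁/2.
Firm 1 maximizes expected profit; its first-order condition is 94 − 4q₁ − 2E[q₂] − 16 = 0.
Substituting E[q₂] and solving: E[c₂] = 15, so q₁ = (94 − 2·16 + 15)/6 = 12.8333.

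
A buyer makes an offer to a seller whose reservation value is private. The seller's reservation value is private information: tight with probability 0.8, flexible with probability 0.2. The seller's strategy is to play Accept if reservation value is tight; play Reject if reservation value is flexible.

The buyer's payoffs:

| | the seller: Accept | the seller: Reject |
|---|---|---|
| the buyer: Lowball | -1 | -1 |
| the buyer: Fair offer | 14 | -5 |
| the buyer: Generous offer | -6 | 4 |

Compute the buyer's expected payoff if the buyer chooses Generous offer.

E[Generous offer] = 0.8·(-6) + 0.2·4 = (-4.8) + 0.8 = -4

-4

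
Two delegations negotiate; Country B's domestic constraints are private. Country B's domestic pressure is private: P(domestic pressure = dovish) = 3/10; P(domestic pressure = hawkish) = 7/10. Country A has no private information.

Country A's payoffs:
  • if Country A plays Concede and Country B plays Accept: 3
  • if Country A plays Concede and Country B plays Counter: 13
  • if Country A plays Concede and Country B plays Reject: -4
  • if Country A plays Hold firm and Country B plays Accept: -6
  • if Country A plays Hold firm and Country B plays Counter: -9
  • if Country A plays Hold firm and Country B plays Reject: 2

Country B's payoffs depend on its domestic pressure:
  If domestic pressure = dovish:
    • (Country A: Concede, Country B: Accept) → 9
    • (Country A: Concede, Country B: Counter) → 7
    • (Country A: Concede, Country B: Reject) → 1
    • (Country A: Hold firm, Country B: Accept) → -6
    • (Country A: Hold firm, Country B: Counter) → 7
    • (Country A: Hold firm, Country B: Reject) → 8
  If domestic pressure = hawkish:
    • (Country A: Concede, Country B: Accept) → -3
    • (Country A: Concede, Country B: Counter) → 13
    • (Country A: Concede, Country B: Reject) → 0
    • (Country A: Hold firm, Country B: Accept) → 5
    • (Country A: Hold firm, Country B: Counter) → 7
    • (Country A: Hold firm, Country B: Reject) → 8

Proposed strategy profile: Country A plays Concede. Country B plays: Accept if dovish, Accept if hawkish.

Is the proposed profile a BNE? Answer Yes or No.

Country A plays Concede: E[Concede] = 3/10·(3) + 7/10·(3) = 3; E[Hold firm] = -6. Best-responding. ✓
Country B (domestic pressure dovish), facing Concede: Accept gives 9, Counter gives 7, Reject gives 1. Proposed Accept is best. ✓
Country B (domestic pressure hawkish), facing Concede: Accept gives -3, Counter gives 13, Reject gives 0. Proposed Accept is not best — profitable deviation exists. ✗

No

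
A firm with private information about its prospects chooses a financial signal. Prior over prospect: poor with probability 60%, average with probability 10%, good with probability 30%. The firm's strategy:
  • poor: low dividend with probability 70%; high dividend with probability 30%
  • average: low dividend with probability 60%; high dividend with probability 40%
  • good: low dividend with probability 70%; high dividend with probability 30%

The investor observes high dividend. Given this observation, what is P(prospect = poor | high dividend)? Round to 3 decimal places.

0.581

P(high dividend) = 0.6·0.3 + 0.1·0.4 + 0.3·0.3 = 0.31
P(poor | high dividend) = (0.6·0.3) / 0.31 = 0.18 / 0.31 = 0.580645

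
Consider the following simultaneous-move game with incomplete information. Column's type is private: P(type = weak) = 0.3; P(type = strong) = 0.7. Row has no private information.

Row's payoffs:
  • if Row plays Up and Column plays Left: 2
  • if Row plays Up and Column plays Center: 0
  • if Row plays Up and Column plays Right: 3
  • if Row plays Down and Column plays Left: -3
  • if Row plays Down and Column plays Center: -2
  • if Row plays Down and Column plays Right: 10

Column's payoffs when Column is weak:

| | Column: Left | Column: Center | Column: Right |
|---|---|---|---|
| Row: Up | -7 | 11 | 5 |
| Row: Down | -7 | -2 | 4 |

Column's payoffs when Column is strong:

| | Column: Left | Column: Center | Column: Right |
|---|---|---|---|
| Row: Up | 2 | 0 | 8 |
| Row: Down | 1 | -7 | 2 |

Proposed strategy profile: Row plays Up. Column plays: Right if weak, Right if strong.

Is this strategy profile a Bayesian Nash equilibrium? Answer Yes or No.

Row plays Up: E[Up] = 0.3·(3) + 0.7·(3) = 3; E[Down] = 10. Not best-responding. ✗
Column (type weak), facing Up: Left gives -7, Center gives 11, Right gives 5. Proposed Right is not best — profitable deviation exists. ✗
Column (type strong), facing Up: Left gives 2, Center gives 0, Right gives 8. Proposed Right is best. ✓

No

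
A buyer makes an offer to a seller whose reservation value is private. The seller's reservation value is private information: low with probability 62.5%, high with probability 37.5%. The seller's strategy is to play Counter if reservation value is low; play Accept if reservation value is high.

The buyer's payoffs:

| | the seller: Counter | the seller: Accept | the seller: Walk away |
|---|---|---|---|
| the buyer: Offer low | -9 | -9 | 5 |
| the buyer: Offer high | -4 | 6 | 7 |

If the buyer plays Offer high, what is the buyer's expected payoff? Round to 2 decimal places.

-0.25

E[Offer high] = 0.625·(-4) + 0.375·6 = (-2.5) + 2.25 = -0.25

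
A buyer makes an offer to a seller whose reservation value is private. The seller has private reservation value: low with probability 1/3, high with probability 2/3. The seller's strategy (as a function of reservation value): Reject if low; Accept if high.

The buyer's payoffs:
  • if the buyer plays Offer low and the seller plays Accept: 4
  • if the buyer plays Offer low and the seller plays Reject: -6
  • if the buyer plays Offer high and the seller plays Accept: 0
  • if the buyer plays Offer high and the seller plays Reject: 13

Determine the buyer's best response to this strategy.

Offer high

Compute the buyer's expected payoff for each action, taking the expectation over the seller's type.
E[Offer low] = 1/3·(-6) + 2/3·(4) = 2/3
E[Offer high] = 1/3·(13) + 2/3·(0) = 13/3
Best response: Offer high (13/3 is the largest).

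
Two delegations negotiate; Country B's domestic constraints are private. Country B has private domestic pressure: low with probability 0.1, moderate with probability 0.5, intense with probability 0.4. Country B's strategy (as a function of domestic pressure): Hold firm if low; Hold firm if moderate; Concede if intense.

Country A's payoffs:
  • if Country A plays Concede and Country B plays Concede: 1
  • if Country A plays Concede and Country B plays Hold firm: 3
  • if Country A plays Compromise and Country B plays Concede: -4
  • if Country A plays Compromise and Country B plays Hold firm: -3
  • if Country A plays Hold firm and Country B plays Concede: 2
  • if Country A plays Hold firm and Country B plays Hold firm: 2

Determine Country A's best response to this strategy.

E[Concede] = 0.1·(3) + 0.5·(3) + 0.4·(1) = 2.2
E[Compromise] = 0.1·(-3) + 0.5·(-3) + 0.4·(-4) = -3.4
E[Hold firm] = 0.1·(2) + 0.5·(2) + 0.4·(2) = 2
Best response: Concede (2.2 is the largest).

Concede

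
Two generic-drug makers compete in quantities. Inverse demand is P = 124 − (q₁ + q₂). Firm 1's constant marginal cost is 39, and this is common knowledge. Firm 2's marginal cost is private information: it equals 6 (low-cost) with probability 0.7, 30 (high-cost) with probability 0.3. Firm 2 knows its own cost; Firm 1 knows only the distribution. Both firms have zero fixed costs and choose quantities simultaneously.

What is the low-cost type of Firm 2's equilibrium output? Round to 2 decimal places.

Each type of Firm 2 best-responds to q₁; Firm 1 best-responds to the expected q₂ over Firm 2's types.
Firm 2 with cost c maximizes (124 − (q₁+q₂) − c)·q₂, giving q₂(c) = (124 − c − q₁)/2.
E[c₂] = 0.7·6 + 0.3·30 = 13.2
Firm 1's FOC against E[q₂] yields q₁ = (124 − 2·39 + E[c₂])/3 = (124 − 78 + 13.2)/3 = 19.7333.
q₂(low-cost) = (124 − 6 − 19.7333)/2 = 49.1333.

49.13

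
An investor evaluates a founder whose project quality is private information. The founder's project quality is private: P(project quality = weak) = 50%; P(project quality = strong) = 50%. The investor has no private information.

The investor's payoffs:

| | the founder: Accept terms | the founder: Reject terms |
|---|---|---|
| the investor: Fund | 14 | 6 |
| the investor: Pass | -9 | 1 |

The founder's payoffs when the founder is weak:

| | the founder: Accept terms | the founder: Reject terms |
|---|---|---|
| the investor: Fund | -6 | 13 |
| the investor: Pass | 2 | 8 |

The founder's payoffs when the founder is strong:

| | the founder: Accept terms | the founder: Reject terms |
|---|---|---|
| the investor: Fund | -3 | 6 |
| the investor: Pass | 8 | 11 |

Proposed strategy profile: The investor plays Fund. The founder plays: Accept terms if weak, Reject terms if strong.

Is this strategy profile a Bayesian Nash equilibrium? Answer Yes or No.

The investor plays Fund: E[Fund] = 0.5·(14) + 0.5·(6) = 10; E[Pass] = -4. Best-responding. ✓
The founder (project quality weak), facing Fund: Accept terms gives -6, Reject terms gives 13. Proposed Accept terms is not best — profitable deviation exists. ✗
The founder (project quality strong), facing Fund: Accept terms gives -3, Reject terms gives 6. Proposed Reject terms is best. ✓

No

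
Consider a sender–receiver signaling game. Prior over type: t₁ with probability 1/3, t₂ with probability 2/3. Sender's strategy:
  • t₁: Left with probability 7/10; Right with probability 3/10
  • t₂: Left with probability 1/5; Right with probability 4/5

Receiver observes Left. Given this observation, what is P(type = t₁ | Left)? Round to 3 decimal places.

0.636

Apply Bayes' rule using the sender's strategy as the likelihood.
P(Left) = (1/3)·(7/10) + (2/3)·(1/5) = 11/30
P(t₁ | Left) = ((1/3)·(7/10)) / (11/30) = (7/30) / (11/30) = 7/11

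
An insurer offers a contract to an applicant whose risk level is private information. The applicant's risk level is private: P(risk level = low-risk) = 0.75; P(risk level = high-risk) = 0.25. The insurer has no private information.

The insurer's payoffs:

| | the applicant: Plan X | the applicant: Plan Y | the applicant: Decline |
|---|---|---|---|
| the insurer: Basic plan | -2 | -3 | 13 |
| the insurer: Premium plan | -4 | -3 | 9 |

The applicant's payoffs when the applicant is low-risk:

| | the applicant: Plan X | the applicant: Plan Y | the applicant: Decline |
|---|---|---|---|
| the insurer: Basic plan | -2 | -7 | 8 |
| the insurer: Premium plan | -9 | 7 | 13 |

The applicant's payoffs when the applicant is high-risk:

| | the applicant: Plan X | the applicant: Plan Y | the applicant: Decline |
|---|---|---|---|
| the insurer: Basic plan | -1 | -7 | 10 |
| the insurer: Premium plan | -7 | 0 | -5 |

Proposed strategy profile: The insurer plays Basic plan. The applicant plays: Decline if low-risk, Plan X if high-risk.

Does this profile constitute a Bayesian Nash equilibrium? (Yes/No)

No

A profile is a BNE iff every type of every player is best-responding given beliefs about the other side.
The insurer plays Basic plan: E[Basic plan] = 0.75·(13) + 0.25·(-2) = 9.25; E[Premium plan] = 5.75. Best-responding. ✓
The applicant (risk level low-risk), facing Basic plan: Plan X gives -2, Plan Y gives -7, Decline gives 8. Proposed Decline is best. ✓
The applicant (risk level high-risk), facing Basic plan: Plan X gives -1, Plan Y gives -7, Decline gives 10. Proposed Plan X is not best — profitable deviation exists. ✗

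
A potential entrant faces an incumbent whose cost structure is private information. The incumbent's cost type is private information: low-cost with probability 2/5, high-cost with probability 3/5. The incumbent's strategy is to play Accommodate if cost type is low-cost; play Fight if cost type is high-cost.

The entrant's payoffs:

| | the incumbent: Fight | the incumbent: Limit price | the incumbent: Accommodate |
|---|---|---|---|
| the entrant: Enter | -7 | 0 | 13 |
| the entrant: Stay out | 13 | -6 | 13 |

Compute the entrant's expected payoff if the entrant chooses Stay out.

13

E[Stay out] = 2/5·13 + 3/5·13 = 26/5 + 39/5 = 13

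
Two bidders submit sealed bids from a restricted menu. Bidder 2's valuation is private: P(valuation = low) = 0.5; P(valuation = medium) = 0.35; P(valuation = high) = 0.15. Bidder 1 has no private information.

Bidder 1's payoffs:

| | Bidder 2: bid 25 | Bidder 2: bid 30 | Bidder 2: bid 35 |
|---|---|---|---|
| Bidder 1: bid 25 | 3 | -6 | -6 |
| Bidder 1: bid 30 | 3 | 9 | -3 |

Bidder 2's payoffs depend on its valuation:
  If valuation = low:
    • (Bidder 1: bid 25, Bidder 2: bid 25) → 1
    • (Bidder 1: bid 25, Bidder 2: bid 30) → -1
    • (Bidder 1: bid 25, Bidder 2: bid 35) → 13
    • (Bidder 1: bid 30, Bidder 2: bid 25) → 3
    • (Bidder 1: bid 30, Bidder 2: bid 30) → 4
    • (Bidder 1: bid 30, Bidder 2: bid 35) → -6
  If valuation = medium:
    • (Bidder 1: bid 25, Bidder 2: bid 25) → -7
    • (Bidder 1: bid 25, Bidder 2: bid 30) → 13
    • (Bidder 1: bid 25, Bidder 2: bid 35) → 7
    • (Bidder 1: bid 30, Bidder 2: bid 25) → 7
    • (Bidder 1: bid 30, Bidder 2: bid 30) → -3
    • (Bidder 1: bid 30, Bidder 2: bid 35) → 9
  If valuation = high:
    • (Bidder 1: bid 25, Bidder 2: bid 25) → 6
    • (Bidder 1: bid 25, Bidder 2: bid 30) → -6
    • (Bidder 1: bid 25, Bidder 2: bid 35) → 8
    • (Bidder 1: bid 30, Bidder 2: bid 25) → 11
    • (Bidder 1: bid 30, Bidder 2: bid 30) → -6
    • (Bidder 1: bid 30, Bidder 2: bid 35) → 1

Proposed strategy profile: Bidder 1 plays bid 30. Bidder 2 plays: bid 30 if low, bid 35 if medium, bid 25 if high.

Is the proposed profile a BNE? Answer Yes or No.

Yes

Bidder 1 plays bid 30: E[bid 30] = 0.5·(9) + 0.35·(-3) + 0.15·(3) = 3.9; E[bid 25] = -4.65. Best-responding. ✓
Bidder 2 (valuation low), facing bid 30: bid 25 gives 3, bid 30 gives 4, bid 35 gives -6. Proposed bid 30 is best. ✓
Bidder 2 (valuation medium), facing bid 30: bid 25 gives 7, bid 30 gives -3, bid 35 gives 9. Proposed bid 35 is best. ✓
Bidder 2 (valuation high), facing bid 30: bid 25 gives 11, bid 30 gives -6, bid 35 gives 1. Proposed bid 25 is best. ✓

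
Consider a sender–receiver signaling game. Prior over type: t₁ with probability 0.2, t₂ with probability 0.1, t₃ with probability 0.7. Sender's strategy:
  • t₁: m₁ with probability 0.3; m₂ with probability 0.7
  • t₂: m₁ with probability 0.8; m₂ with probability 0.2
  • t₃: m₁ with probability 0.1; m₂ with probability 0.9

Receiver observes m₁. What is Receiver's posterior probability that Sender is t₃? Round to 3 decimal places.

Apply Bayes' rule using the sender's strategy as the likelihood.
P(m₁) = 0.2·0.3 + 0.1·0.8 + 0.7·0.1 = 0.21
P(t₃ | m₁) = (0.7·0.1) / 0.21 = 0.07 / 0.21 = 0.333333

0.333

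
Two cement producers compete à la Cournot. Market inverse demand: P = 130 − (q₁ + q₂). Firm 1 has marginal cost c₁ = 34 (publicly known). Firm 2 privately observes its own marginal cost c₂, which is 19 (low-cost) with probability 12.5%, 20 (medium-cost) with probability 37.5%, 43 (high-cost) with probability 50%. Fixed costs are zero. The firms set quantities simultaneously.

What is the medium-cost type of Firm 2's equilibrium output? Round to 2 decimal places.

39.44

Type-c best response for Firm 2: q₂(c) = (130 − c)/2 − q₁/2.
Firm 1 maximizes expected profit; its first-order condition is 130 − 2q₁ − E[q₂] − 34 = 0.
Substituting E[q₂] and solving: E[c₂] = 31.375, so q₁ = (130 − 2·34 + 31.375)/3 = 31.125.
q₂(medium-cost) = (130 − 20 − 31.125)/2 = 39.4375.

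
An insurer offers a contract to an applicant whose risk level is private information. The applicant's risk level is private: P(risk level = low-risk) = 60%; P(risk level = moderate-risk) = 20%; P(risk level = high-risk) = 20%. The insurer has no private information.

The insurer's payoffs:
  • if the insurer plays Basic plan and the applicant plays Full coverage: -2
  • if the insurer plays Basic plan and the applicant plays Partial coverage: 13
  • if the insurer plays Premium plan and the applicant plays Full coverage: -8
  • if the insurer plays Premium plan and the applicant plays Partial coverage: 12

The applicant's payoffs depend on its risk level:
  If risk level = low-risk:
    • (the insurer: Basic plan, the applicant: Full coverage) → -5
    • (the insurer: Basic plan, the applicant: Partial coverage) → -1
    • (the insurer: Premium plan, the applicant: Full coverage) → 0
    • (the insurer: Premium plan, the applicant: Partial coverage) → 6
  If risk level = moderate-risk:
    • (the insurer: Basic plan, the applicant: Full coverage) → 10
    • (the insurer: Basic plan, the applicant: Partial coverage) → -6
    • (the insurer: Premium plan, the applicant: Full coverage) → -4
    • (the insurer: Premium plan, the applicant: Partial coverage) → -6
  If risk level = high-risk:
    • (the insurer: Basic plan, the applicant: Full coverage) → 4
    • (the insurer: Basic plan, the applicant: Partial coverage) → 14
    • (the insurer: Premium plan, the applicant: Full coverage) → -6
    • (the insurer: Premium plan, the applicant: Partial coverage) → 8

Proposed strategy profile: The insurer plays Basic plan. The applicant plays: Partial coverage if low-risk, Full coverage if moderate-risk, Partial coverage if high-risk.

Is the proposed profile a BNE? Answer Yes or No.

The insurer plays Basic plan: E[Basic plan] = 0.6·(13) + 0.2·(-2) + 0.2·(13) = 10; E[Premium plan] = 8. Best-responding. ✓
The applicant (risk level low-risk), facing Basic plan: Full coverage gives -5, Partial coverage gives -1. Proposed Partial coverage is best. ✓
The applicant (risk level moderate-risk), facing Basic plan: Full coverage gives 10, Partial coverage gives -6. Proposed Full coverage is best. ✓
The applicant (risk level high-risk), facing Basic plan: Full coverage gives 4, Partial coverage gives 14. Proposed Partial coverage is best. ✓

Yes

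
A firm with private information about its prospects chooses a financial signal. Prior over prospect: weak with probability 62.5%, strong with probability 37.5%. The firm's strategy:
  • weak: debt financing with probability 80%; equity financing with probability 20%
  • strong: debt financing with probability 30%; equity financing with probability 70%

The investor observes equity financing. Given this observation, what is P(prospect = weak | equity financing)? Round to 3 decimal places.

P(equity financing) = 0.625·0.2 + 0.375·0.7 = 0.3875
P(weak | equity financing) = (0.625·0.2) / 0.3875 = 0.125 / 0.3875 = 0.322581

0.323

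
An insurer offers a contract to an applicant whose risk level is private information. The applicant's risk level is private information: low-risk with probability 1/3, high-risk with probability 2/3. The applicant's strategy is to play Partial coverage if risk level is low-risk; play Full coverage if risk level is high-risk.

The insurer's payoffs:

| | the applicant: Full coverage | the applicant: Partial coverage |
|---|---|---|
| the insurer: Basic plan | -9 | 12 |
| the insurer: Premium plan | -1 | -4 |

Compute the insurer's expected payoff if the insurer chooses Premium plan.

E[Premium plan] = 1/3·(-4) + 2/3·(-1) = (-4/3) + (-2/3) = -2

-2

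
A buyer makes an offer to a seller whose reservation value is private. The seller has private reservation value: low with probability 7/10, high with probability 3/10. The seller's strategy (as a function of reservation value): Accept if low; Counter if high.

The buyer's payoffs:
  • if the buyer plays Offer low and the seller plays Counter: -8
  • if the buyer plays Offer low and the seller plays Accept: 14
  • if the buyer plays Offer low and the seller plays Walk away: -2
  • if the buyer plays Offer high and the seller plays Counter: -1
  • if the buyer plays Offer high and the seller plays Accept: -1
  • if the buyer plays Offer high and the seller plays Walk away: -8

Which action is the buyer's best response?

Offer low

Compute the buyer's expected payoff for each action, taking the expectation over the seller's type.
E[Offer low] = 7/10·(14) + 3/10·(-8) = 37/5
E[Offer high] = 7/10·(-1) + 3/10·(-1) = -1
Best response: Offer low (37/5 is the largest).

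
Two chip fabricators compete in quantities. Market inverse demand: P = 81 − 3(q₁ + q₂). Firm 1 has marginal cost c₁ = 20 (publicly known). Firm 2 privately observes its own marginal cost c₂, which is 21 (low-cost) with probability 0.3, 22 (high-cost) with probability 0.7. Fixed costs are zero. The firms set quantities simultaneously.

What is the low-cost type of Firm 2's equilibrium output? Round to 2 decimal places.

Type-c best response for Firm 2: q₂(c) = (81 − c)/6 − q₁/2.
Firm 1 maximizes expected profit; its first-order condition is 81 − 6q₁ − 3E[q₂] − 20 = 0.
Substituting E[q₂] and solving: E[c₂] = 21.7, so q₁ = (81 − 2·20 + 21.7)/9 = 6.96667.
q₂(low-cost) = (81 − 21 − 3·6.96667)/6 = 6.51667.

6.52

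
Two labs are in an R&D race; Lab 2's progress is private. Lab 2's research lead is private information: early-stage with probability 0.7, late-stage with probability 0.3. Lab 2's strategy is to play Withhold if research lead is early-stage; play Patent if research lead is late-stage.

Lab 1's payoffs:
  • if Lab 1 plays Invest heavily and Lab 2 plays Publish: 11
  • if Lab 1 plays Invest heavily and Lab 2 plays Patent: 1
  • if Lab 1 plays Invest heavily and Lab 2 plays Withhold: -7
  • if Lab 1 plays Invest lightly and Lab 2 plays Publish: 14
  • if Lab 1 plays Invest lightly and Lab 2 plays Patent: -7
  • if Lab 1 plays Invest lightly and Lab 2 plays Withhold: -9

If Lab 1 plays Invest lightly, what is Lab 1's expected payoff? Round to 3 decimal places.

Take the expectation over Lab 2's research lead, weighting each type's action by its prior probability.
E[Invest lightly] = 0.7·(-9) + 0.3·(-7) = (-6.3) + (-2.1) = -8.4

-8.400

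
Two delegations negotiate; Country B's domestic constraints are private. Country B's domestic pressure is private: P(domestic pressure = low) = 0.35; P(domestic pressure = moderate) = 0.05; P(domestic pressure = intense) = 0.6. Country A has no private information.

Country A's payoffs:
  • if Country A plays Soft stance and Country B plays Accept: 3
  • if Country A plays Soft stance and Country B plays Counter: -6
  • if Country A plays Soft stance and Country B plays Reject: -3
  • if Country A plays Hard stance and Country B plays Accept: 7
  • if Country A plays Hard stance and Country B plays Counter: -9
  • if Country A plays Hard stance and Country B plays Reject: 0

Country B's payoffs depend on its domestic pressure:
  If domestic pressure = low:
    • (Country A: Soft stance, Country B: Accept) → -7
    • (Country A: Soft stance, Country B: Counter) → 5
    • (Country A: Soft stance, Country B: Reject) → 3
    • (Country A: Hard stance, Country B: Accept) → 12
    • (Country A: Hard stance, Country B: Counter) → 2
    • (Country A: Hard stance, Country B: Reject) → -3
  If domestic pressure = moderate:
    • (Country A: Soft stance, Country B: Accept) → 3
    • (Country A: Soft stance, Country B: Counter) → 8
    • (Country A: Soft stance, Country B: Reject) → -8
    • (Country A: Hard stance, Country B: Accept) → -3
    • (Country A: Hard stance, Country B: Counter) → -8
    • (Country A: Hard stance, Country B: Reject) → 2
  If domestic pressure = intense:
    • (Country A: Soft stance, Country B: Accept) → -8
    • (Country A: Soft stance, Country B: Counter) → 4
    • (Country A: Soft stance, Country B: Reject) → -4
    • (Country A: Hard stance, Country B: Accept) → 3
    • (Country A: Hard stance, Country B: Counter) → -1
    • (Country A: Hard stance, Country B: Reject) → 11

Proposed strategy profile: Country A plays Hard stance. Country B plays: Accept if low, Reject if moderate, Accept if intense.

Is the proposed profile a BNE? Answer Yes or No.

Country A plays Hard stance: E[Hard stance] = 0.35·(7) + 0.05·(0) + 0.6·(7) = 6.65; E[Soft stance] = 2.7. Best-responding. ✓
Country B (domestic pressure low), facing Hard stance: Accept gives 12, Counter gives 2, Reject gives -3. Proposed Accept is best. ✓
Country B (domestic pressure moderate), facing Hard stance: Accept gives -3, Counter gives -8, Reject gives 2. Proposed Reject is best. ✓
Country B (domestic pressure intense), facing Hard stance: Accept gives 3, Counter gives -1, Reject gives 11. Proposed Accept is not best — profitable deviation exists. ✗

No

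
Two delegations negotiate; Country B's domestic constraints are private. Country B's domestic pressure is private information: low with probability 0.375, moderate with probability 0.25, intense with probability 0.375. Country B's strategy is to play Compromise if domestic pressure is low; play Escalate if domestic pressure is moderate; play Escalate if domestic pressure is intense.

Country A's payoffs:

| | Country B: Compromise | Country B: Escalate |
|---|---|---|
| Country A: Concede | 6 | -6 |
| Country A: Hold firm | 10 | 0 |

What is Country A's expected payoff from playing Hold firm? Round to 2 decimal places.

Take the expectation over Country B's domestic pressure, weighting each type's action by its prior probability.
E[Hold firm] = 0.375·10 + 0.25·0 + 0.375·0 = 3.75 + 0 + 0 = 3.75

3.75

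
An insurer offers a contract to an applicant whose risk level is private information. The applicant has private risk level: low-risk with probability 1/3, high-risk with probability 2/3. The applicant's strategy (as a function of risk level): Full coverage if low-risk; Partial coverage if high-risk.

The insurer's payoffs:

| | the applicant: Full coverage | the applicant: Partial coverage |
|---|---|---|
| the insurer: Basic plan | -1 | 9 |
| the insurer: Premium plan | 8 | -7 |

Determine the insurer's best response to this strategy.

E[Basic plan] = 1/3·(-1) + 2/3·(9) = 17/3
E[Premium plan] = 1/3·(8) + 2/3·(-7) = -2
Best response: Basic plan (17/3 is the largest).

Basic plan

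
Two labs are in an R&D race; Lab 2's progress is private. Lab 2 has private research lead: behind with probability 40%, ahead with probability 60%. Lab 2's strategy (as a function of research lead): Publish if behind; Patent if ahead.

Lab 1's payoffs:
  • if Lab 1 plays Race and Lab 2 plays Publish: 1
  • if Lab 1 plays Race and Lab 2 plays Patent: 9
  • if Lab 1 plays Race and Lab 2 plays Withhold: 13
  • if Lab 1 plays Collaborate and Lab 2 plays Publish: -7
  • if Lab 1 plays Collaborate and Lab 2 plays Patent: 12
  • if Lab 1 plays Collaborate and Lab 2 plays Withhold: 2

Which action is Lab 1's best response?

Race

Compute Lab 1's expected payoff for each action, taking the expectation over Lab 2's type.
E[Race] = 0.4·(1) + 0.6·(9) = 5.8
E[Collaborate] = 0.4·(-7) + 0.6·(12) = 4.4
Best response: Race (5.8 is the largest).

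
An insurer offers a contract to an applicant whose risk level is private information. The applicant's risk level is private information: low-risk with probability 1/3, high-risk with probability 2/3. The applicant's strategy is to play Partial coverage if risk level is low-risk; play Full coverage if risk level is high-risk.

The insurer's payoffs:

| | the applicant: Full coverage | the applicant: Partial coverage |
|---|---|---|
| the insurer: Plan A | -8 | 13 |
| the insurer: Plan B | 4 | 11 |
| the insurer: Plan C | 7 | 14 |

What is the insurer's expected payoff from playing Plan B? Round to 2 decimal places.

6.33

E[Plan B] = 1/3·11 + 2/3·4 = 11/3 + 8/3 = 19/3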